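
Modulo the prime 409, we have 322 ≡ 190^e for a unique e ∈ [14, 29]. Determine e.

25

Compute 190^14 mod 409 = 368, then multiply by 190 repeatedly:
  190^14=368  190^15=390  190^16=71  190^17=402  190^18=306
  190^19=62  190^20=328  190^21=152  190^22=250  190^23=56
  190^24=6  190^25=322
Found 322 at exponent 25.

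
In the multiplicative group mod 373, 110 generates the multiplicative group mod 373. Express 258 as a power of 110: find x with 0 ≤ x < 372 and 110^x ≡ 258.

250

Baby-step giant-step with m = ceil(sqrt(372)) = 20.
Baby table (110^j mod 373 for j=0..19):
  0:1  1:110  2:164  3:136  4:40  5:297  6:219  7:218
  8:108  9:317  10:181  11:141  12:217  13:371  14:153  15:45
  16:101  17:293  18:152  19:308
Giant step factor: 110^(-20) ≡ 148 (mod 373).
Scan 258·148^i mod 373 for i = 0, 1, …:
  i=0: 258   i=1: 138   i=2: 282   i=3: 333
  i=4: 48   i=5: 17   i=6: 278   i=7: 114
  i=8: 87   i=9: 194   i=10: 364   i=11: 160
  i=12: 181
Match at i=12, j=10: x = 12·20 + 10 = 250.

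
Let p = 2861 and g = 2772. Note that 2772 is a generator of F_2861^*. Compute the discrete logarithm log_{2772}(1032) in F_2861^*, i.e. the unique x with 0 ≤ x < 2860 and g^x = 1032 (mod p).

1700

Baby-step giant-step with m = ceil(sqrt(2860)) = 54.
Baby table (2772^j mod 2861 for j=0..53):
  0:1  1:2772  2:2199  3:1698  4:511  5:297  6:2177  7:795
  8:770  9:134  10:2379  11:2844  12:1513  13:2671  14:2605  15:2757
  16:673  17:184  18:790  19:1215  20:583  21:2472  22:289  23:28
  24:369  25:1491  26:1768  27:3  28:2594  29:875  30:2233  31:1533
  32:891  33:809  34:2385  35:2310  36:402  37:1415  38:2810  39:1678
  40:2291  41:2093  42:2549  43:2019  44:552  45:2370  46:784  47:1749
  48:1694  49:867  50:84  51:1107  52:1612  53:2443
Giant step factor: 2772^(-54) ≡ 318 (mod 2861).
Scan 1032·318^i mod 2861 for i = 0, 1, …:
  i=0: 1032   i=1: 2022   i=2: 2132   i=3: 2780
  i=4: 2852   i=5: 2860   i=6: 2543   i=7: 1872
  i=8: 208   i=9: 341     …   i=30: 1607
  i=31: 1768
Match at i=31, j=26: x = 31·54 + 26 = 1700.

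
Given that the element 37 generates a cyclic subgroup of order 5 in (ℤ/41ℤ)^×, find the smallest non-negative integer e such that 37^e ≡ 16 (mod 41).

Successive powers of 37 modulo 41:
  37^0=1  37^1=37  37^2=16
So 37^2 ≡ 16 (mod 41), giving e = 2.

2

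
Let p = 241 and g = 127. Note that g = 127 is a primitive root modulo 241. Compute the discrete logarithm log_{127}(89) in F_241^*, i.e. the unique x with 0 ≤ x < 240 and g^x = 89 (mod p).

55

Baby-step giant-step with m = ceil(sqrt(240)) = 16.
Baby table (127^j mod 241 for j=0..15):
  0:1  1:127  2:223  3:124  4:83  5:178  6:193  7:170
  8:141  9:73  10:113  11:132  12:135  13:34  14:221  15:111
Giant step factor: 127^(-16) ≡ 160 (mod 241).
Scan 89·160^i mod 241 for i = 0, 1, …:
  i=0: 89   i=1: 21   i=2: 227   i=3: 170
Match at i=3, j=7: x = 3·16 + 7 = 55.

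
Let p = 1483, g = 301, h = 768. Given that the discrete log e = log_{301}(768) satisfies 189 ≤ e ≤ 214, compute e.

193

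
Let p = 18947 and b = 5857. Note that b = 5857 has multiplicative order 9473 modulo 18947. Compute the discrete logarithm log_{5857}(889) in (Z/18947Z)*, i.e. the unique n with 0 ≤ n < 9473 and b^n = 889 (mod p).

1112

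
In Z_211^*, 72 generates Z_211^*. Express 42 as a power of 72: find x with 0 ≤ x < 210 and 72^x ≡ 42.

Baby-step giant-step with m = ceil(sqrt(210)) = 15.
Baby table (72^j mod 211 for j=0..14):
  0:1  1:72  2:120  3:200  4:52  5:157  6:121  7:61
  8:172  9:146  10:173  11:7  12:82  13:207  14:134
Giant step factor: 72^(-15) ≡ 40 (mod 211).
Scan 42·40^i mod 211 for i = 0, 1, …:
  i=0: 42   i=1: 203   i=2: 102   i=3: 71
  i=4: 97   i=5: 82
Match at i=5, j=12: x = 5·15 + 12 = 87.

87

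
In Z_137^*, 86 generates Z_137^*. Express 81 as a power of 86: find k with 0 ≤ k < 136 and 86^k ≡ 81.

Successive powers of 86 modulo 137:
  86^0=1  86^1=86  86^2=135  86^3=102  86^4=4  86^5=70
  86^6=129  86^7=134  86^8=16  86^9=6  86^10=105  86^11=125
  86^12=64  86^13=24  86^14=9  86^15=89  86^16=119  86^17=96
  86^18=36  86^19=82  86^20=65  86^21=110  86^22=7  86^23=54
  86^24=123  86^25=29  86^26=28  86^27=79  86^28=81
So 86^28 ≡ 81 (mod 137), giving k = 28.

28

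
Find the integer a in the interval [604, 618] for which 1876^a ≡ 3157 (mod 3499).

606

Compute 1876^604 mod 3499 = 646, then multiply by 1876 repeatedly:
  1876^604=646  1876^605=1242  1876^606=3157
Found 3157 at exponent 606.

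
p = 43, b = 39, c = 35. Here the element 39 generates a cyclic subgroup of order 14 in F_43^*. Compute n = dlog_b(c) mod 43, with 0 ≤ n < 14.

12

Successive powers of 39 modulo 43:
  39^0=1  39^1=39  39^2=16  39^3=22  39^4=41  39^5=8
  39^6=11  39^7=42  39^8=4  39^9=27  39^10=21  39^11=2
  39^12=35
So 39^12 ≡ 35 (mod 43), giving n = 12.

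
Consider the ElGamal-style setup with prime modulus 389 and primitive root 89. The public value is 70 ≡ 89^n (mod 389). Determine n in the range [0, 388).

Baby-step giant-step with m = ceil(sqrt(388)) = 20.
Baby table (89^j mod 389 for j=0..19):
  0:1  1:89  2:141  3:101  4:42  5:237  6:87  7:352
  8:208  9:229  10:153  11:2  12:178  13:282  14:202  15:84
  16:85  17:174  18:315  19:27
Giant step factor: 89^(-20) ≡ 327 (mod 389).
Scan 70·327^i mod 389 for i = 0, 1, …:
  i=0: 70   i=1: 328   i=2: 281   i=3: 83
  i=4: 300   i=5: 72   i=6: 204   i=7: 189
  i=8: 341   i=9: 253   i=10: 263   i=11: 32
  i=12: 350   i=13: 84
Match at i=13, j=15: n = 13·20 + 15 = 275.

275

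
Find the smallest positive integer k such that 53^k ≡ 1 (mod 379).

378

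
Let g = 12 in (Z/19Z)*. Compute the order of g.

The order of 12 must divide p − 1 = 18 = 2 · 3^2.
Divisors: 1, 2, 3, 6, 9, 18.
Check each in increasing order: 12^1 ≡ 12;  12^2 ≡ 11;  12^3 ≡ 18;  12^6 ≡ 1.
Smallest exponent giving 1 is 6.

6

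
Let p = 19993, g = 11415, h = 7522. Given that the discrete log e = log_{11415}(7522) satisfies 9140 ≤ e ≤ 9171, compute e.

9144

Compute 11415^9140 mod 19993 = 12444, then multiply by 11415 repeatedly:
  11415^9140=12444  11415^9141=17988  11415^9142=4910  11415^9143=7271  11415^9144=7522
Found 7522 at exponent 9144.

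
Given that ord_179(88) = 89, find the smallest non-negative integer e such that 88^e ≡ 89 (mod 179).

Baby-step giant-step with m = ceil(sqrt(89)) = 10.
Baby table (88^j mod 179 for j=0..9):
  0:1  1:88  2:47  3:19  4:61  5:177  6:3  7:85
  8:141  9:57
Giant step factor: 88^(-10) ≡ 45 (mod 179).
Scan 89·45^i mod 179 for i = 0, 1, …:
  i=0: 89   i=1: 67   i=2: 151   i=3: 172
  i=4: 43   i=5: 145   i=6: 81   i=7: 65
  i=8: 61
Match at i=8, j=4: e = 8·10 + 4 = 84.

84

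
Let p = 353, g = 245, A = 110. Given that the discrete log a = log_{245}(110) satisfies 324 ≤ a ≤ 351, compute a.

Compute 245^324 mod 353 = 342, then multiply by 245 repeatedly:
  245^324=342  245^325=129  245^326=188  245^327=170  245^328=349
  245^329=79  245^330=293  245^331=126  245^332=159  245^333=125
  245^334=267  245^335=110
Found 110 at exponent 335.

335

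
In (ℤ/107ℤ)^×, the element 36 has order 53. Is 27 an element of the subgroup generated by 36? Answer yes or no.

yes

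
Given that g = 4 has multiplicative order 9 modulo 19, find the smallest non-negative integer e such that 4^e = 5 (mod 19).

8

Successive powers of 4 modulo 19:
  4^0=1  4^1=4  4^2=16  4^3=7  4^4=9  4^5=17
  4^6=11  4^7=6  4^8=5
So 4^8 ≡ 5 (mod 19), giving e = 8.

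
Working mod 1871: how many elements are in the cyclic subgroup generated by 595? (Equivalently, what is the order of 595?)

1870

The order of 595 must divide p − 1 = 1870 = 2 · 5 · 11 · 17.
Divisors: 1, 2, 5, 10, 11, 17, 22, 34, 55, 85, 110, 170, 187, 374, 935, 1870.
Check each in increasing order: 595^1 ≡ 595;  595^2 ≡ 406;  595^5 ≡ 1471;  595^10 ≡ 965;  595^11 ≡ 1649;  595^17 ≡ 831;  595^22 ≡ 638;  595^34 ≡ 162;  595^55 ≡ 1790;  595^85 ≡ 388;  595^110 ≡ 948;  595^170 ≡ 864;  595^187 ≡ 1391;  595^374 ≡ 267;  595^935 ≡ 1870;  595^1870 ≡ 1.
Smallest exponent giving 1 is 1870.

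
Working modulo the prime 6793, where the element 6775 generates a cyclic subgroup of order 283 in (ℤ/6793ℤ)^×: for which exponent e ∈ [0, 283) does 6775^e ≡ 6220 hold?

234

Baby-step giant-step with m = ceil(sqrt(283)) = 17.
Baby table (6775^j mod 6793 for j=0..16):
  0:1  1:6775  2:324  3:961  4:3081  5:5679  6:6466  7:5886
  8:2740  9:5024  10:4670  11:4249  12:5034  13:4490  14:696  15:1058
  16:1335
Giant step factor: 6775^(-17) ≡ 3937 (mod 6793).
Scan 6220·3937^i mod 6793 for i = 0, 1, …:
  i=0: 6220   i=1: 6168   i=2: 5234   i=3: 3089
  i=4: 1923   i=5: 3449   i=6: 6299   i=7: 4713
  i=8: 3398   i=9: 2509   i=10: 911   i=11: 6696
  i=12: 5312   i=13: 4490
Match at i=13, j=13: e = 13·17 + 13 = 234.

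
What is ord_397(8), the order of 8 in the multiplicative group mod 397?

The order of 8 must divide p − 1 = 396 = 2^2 · 3^2 · 11.
Divisors: 1, 2, 3, 4, 6, 9, 11, 12, 18, 22, 33, 36, 44, 66, 99, 132, 198, 396.
Check each in increasing order: 8^1 ≡ 8;  8^2 ≡ 64;  8^3 ≡ 115;  8^4 ≡ 126;  8^6 ≡ 124;  8^9 ≡ 365;  8^11 ≡ 334;  8^12 ≡ 290;  8^18 ≡ 230;  8^22 ≡ 396;  8^33 ≡ 63;  8^36 ≡ 99;  8^44 ≡ 1.
Smallest exponent giving 1 is 44.

44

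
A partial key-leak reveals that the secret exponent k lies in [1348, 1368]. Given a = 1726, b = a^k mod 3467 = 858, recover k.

1357

Compute 1726^1348 mod 3467 = 1598, then multiply by 1726 repeatedly:
  1726^1348=1598  1726^1349=1883  1726^1350=1479  1726^1351=1042  1726^1352=2586
  1726^1353=1407  1726^1354=1582  1726^1355=2003  1726^1356=579  1726^1357=858
Found 858 at exponent 1357.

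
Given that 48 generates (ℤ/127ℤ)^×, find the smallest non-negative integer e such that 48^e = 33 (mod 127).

87

Baby-step giant-step with m = ceil(sqrt(126)) = 12.
Baby table (48^j mod 127 for j=0..11):
  0:1  1:48  2:18  3:102  4:70  5:58  6:117  7:28
  8:74  9:123  10:62  11:55
Giant step factor: 48^(-12) ≡ 47 (mod 127).
Scan 33·47^i mod 127 for i = 0, 1, …:
  i=0: 33   i=1: 27   i=2: 126   i=3: 80
  i=4: 77   i=5: 63   i=6: 40   i=7: 102
Match at i=7, j=3: e = 7·12 + 3 = 87.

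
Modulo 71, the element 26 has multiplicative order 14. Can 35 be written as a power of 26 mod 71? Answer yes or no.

no

⟨26⟩ has order 14; its elements mod 71 are {1, 20, 23, 26, 30, 32, 34, 37, 39, 41, 45, 48, 51, 70}.
35 is not in this set.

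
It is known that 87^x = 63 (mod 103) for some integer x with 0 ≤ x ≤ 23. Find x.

8

Compute 87^0 mod 103 = 1, then multiply by 87 repeatedly:
  87^0=1  87^1=87  87^2=50  87^3=24  87^4=28
  87^5=67  87^6=61  87^7=54  87^8=63
Found 63 at exponent 8.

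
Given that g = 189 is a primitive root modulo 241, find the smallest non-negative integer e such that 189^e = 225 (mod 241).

160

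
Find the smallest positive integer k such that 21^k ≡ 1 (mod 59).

29

The order of 21 must divide p − 1 = 58 = 2 · 29.
Divisors: 1, 2, 29, 58.
Check each in increasing order: 21^1 ≡ 21;  21^2 ≡ 28;  21^29 ≡ 1.
Smallest exponent giving 1 is 29.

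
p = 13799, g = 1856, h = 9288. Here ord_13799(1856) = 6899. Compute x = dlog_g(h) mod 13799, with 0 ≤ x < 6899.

Baby-step giant-step with m = ceil(sqrt(6899)) = 84.
Baby table (1856^j mod 13799 for j=0..83):
  0:1  1:1856  2:8785  3:8341  4:12217  5:2995  6:11522  7:10181
  8:5105  9:8766  10:675  11:10890  12:10104  13:183  14:8472  15:6971
  16:8513  17:273  18:9924  19:11078  20:258  21:9682  22:3494  23:13133
  24:5814  25:13765  26:5891  27:4888  28:6185  29:12391  30:8562  31:8423
  32:12620  33:5817  34:5534  35:4648  36:2313  37:1439  38:7577  39:1731
  40:11368  41:337  42:4517  43:7559  44:9720  45:5027  46:1988  47:5395
  48:8845  49:9309  50:1156  51:6691  52:13195  53:10494  54:6475  55:12470
  56:3397  57:12488  58:9207  59:5030  60:7556  61:4152  62:6270  63:4563
  64:10141  65:13659  66:2341  67:12010  68:5175  69:696  70:8469  71:1403
  72:9756  73:2848  74:871  75:2093  76:7089  77:6737  78:1978  79:634
  80:3789  81:8693  82:3177  83:4339
Giant step factor: 1856^(-84) ≡ 3371 (mod 13799).
Scan 9288·3371^i mod 13799 for i = 0, 1, …:
  i=0: 9288   i=1: 13716   i=2: 9986   i=3: 7045
  i=4: 616   i=5: 6686   i=6: 4739   i=7: 9726
  i=8: 13721   i=9: 13042     …   i=69: 4234
  i=70: 4648
Match at i=70, j=35: x = 70·84 + 35 = 5915.

5915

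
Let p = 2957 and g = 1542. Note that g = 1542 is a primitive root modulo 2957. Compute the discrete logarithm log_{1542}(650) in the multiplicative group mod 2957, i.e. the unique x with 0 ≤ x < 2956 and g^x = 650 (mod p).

22

Successive powers of 1542 modulo 2957:
  1542^0=1  1542^1=1542  1542^2=336  1542^3=637  1542^4=530  1542^5=1128
  1542^6=660  1542^7=512  1542^8=2942  1542^9=526  1542^10=874  1542^11=2273
  1542^12=921  1542^13=822  1542^14=1928  1542^15=1191  1542^16=225  1542^17=981
  1542^18=1675  1542^19=1389  1542^20=970  1542^21=2455  1542^22=650
So 1542^22 ≡ 650 (mod 2957), giving x = 22.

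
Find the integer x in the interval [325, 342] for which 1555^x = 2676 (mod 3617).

Compute 1555^325 mod 3617 = 1254, then multiply by 1555 repeatedly:
  1555^325=1254  1555^326=407  1555^327=3527  1555^328=1113  1555^329=1789
  1555^330=422  1555^331=1533  1555^332=212  1555^333=513  1555^334=1975
  1555^335=292  1555^336=1935  1555^337=3198  1555^338=3132  1555^339=1778
  1555^340=1402  1555^341=2676
Found 2676 at exponent 341.

341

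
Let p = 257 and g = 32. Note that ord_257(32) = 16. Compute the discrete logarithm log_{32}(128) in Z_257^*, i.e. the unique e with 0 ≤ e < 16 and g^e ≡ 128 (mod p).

11

Successive powers of 32 modulo 257:
  32^0=1  32^1=32  32^2=253  32^3=129  32^4=16  32^5=255
  32^6=193  32^7=8  32^8=256  32^9=225  32^10=4  32^11=128
So 32^11 ≡ 128 (mod 257), giving e = 11.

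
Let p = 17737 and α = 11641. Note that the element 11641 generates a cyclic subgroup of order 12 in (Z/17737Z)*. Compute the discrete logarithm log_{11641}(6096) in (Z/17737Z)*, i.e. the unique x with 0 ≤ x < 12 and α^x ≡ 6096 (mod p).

Successive powers of 11641 modulo 17737:
  11641^0=1  11641^1=11641  11641^2=2201  11641^3=9613  11641^4=2200  11641^5=15709
  11641^6=17736  11641^7=6096
So 11641^7 ≡ 6096 (mod 17737), giving x = 7.

7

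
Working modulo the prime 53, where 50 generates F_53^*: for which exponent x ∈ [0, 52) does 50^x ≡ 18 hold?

Successive powers of 50 modulo 53:
  50^0=1  50^1=50  50^2=9  50^3=26  50^4=28  50^5=22
  50^6=40  50^7=39  50^8=42  50^9=33  50^10=7  50^11=32
  50^12=10  50^13=23  50^14=37  50^15=48  50^16=15  50^17=8
  50^18=29  50^19=19  50^20=49  50^21=12  50^22=17  50^23=2
  50^24=47  50^25=18
So 50^25 ≡ 18 (mod 53), giving x = 25.

25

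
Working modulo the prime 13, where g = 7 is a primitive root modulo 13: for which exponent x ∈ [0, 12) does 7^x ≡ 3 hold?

Successive powers of 7 modulo 13:
  7^0=1  7^1=7  7^2=10  7^3=5  7^4=9  7^5=11
  7^6=12  7^7=6  7^8=3
So 7^8 ≡ 3 (mod 13), giving x = 8.

8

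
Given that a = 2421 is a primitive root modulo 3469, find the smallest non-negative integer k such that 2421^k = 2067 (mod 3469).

1643

Baby-step giant-step with m = ceil(sqrt(3468)) = 59.
Baby table (2421^j mod 3469 for j=0..58):
  0:1  1:2421  2:2100  3:2015  4:901  5:2789  6:1495  7:1228
  8:55  9:1333  10:1023  11:3286  12:989  13:759  14:2438  15:1629
  16:3025  17:466  18:761  19:342  20:2360  21:117  22:2268  23:2870
  24:3332  25:1347  26:227  27:1465  28:1447  29:2966  30:3325  31:1745
  32:2872  33:1236  34:2078  35:788  36:3267  37:87  38:2487  39:2312
  40:1855  41:2069  42:3282  43:1712  44:2766  45:1316  46:1494  47:2276
  48:1424  49:2787  50:122  51:497  52:2963  53:3000  54:2383  55:296
  56:2002  57:649  58:3241
Giant step factor: 2421^(-59) ≡ 2504 (mod 3469).
Scan 2067·2504^i mod 3469 for i = 0, 1, …:
  i=0: 2067   i=1: 20   i=2: 1514   i=3: 2908
  i=4: 201   i=5: 299   i=6: 2861   i=7: 459
  i=8: 1097   i=9: 2909     …   i=26: 1161
  i=27: 122
Match at i=27, j=50: k = 27·59 + 50 = 1643.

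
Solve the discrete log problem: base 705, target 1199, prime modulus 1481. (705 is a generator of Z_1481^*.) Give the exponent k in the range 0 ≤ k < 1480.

291

Baby-step giant-step with m = ceil(sqrt(1480)) = 39.
Baby table (705^j mod 1481 for j=0..38):
  0:1  1:705  2:890  3:987  4:1246  5:197  6:1152  7:572
  8:428  9:1097  10:303  11:351  12:128  13:1380  14:1364  15:451
  16:1021  17:39  18:837  19:647  20:1468  21:1202  22:278  23:498
  24:93  25:401  26:1315  27:1450  28:360  29:549  30:504  31:1361
  32:1298  33:1313  34:40  35:61  36:56  37:974  38:967
Giant step factor: 705^(-39) ≡ 714 (mod 1481).
Scan 1199·714^i mod 1481 for i = 0, 1, …:
  i=0: 1199   i=1: 68   i=2: 1160   i=3: 361
  i=4: 60   i=5: 1372   i=6: 667   i=7: 837
Match at i=7, j=18: k = 7·39 + 18 = 291.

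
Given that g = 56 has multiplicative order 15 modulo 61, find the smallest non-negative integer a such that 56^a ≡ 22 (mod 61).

13

Successive powers of 56 modulo 61:
  56^0=1  56^1=56  56^2=25  56^3=58  56^4=15  56^5=47
  56^6=9  56^7=16  56^8=42  56^9=34  56^10=13  56^11=57
  56^12=20  56^13=22
So 56^13 ≡ 22 (mod 61), giving a = 13.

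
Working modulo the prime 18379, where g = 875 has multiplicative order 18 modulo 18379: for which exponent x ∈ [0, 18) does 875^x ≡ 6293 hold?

Successive powers of 875 modulo 18379:
  875^0=1  875^1=875  875^2=12086  875^3=7325  875^4=13483  875^5=16686
  875^6=7324  875^7=12608  875^8=4600  875^9=18378  875^10=17504  875^11=6293
So 875^11 ≡ 6293 (mod 18379), giving x = 11.

11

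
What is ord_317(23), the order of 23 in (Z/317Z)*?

79

The order of 23 must divide p − 1 = 316 = 2^2 · 79.
Divisors: 1, 2, 4, 79, 158, 316.
Check each in increasing order: 23^1 ≡ 23;  23^2 ≡ 212;  23^4 ≡ 247;  23^79 ≡ 1.
Smallest exponent giving 1 is 79.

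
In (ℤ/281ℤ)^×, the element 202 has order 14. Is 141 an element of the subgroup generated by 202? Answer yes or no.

⟨202⟩ has order 14; its elements mod 281 are {1, 32, 59, 79, 100, 109, 116, 165, 172, 181, 202, 222, 249, 280}.
141 is not in this set.

no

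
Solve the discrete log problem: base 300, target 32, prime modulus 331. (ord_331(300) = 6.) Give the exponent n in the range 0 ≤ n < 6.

5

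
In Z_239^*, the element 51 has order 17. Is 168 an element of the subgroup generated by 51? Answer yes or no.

no

⟨51⟩ has order 17; its elements mod 239 are {1, 6, 22, 36, 40, 51, 67, 71, 75, 101, 128, 132, 163, 166, 187, 211, 216}.
168 is not in this set.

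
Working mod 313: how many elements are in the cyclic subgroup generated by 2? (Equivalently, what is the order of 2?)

The order of 2 must divide p − 1 = 312 = 2^3 · 3 · 13.
Divisors: 1, 2, 3, 4, 6, 8, 12, 13, 24, 26, 39, 52, 78, 104, 156, 312.
Check each in increasing order: 2^1 ≡ 2;  2^2 ≡ 4;  2^3 ≡ 8;  2^4 ≡ 16;  2^6 ≡ 64;  2^8 ≡ 256;  2^12 ≡ 27;  2^13 ≡ 54;  2^24 ≡ 103;  2^26 ≡ 99;  2^39 ≡ 25;  2^52 ≡ 98;  2^78 ≡ 312;  2^104 ≡ 214;  2^156 ≡ 1.
Smallest exponent giving 1 is 156.

156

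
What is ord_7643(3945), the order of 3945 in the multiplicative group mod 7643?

The order of 3945 must divide p − 1 = 7642 = 2 · 3821.
Divisors: 1, 2, 3821, 7642.
Check each in increasing order: 3945^1 ≡ 3945;  3945^2 ≡ 1877;  3945^3821 ≡ 1.
Smallest exponent giving 1 is 3821.

3821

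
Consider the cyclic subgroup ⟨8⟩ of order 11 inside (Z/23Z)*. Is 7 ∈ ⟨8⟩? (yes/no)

no

7 ∈ ⟨8⟩ iff 7^11 ≡ 1 (mod 23), since |⟨8⟩| = 11.
7^11 mod 23 = 22.
Since 22 ≠ 1, 7 does not lie in the subgroup.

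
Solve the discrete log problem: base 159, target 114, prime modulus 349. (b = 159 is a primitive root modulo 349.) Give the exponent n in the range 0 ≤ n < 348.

7

Baby-step giant-step with m = ceil(sqrt(348)) = 19.
Baby table (159^j mod 349 for j=0..18):
  0:1  1:159  2:153  3:246  4:26  5:295  6:139  7:114
  8:327  9:341  10:124  11:172  12:126  13:141  14:83  15:284
  16:135  17:176  18:64
Giant step factor: 159^(-19) ≡ 165 (mod 349).
Scan 114·165^i mod 349 for i = 0, 1, …:
  i=0: 114
Match at i=0, j=7: n = 0·19 + 7 = 7.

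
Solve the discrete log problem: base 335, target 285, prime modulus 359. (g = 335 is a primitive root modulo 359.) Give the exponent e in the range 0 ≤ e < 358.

Baby-step giant-step with m = ceil(sqrt(358)) = 19.
Baby table (335^j mod 359 for j=0..18):
  0:1  1:335  2:217  3:177  4:60  5:355  6:96  7:209
  8:10  9:119  10:16  11:334  12:241  13:319  14:242  15:295
  16:100  17:113  18:160
Giant step factor: 335^(-19) ≡ 56 (mod 359).
Scan 285·56^i mod 359 for i = 0, 1, …:
  i=0: 285   i=1: 164   i=2: 209
Match at i=2, j=7: e = 2·19 + 7 = 45.

45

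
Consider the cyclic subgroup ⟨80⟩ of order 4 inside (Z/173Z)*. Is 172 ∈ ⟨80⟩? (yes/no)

yes

172 ∈ ⟨80⟩ iff 172^4 ≡ 1 (mod 173), since |⟨80⟩| = 4.
172^4 mod 173 = 1.
Since 1 = 1, 172 lies in the subgroup.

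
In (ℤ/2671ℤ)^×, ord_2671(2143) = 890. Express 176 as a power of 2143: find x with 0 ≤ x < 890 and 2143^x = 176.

375

Baby-step giant-step with m = ceil(sqrt(890)) = 30.
Baby table (2143^j mod 2671 for j=0..29):
  0:1  1:2143  2:1000  3:858  4:1046  5:609  6:1639  7:12
  8:1677  9:1316  10:2283  11:1868  12:1966  13:971  14:144  15:1427
  16:2437  17:686  18:1048  19:2224  20:968  21:1728  22:1098  23:2534
  24:219  25:1892  26:2649  27:932  28:2039  29:2492
Giant step factor: 2143^(-30) ≡ 2000 (mod 2671).
Scan 176·2000^i mod 2671 for i = 0, 1, …:
  i=0: 176   i=1: 2099   i=2: 1859   i=3: 2639
  i=4: 104   i=5: 2333   i=6: 2434   i=7: 1438
  i=8: 2004   i=9: 1500   i=10: 467   i=11: 1821
  i=12: 1427
Match at i=12, j=15: x = 12·30 + 15 = 375.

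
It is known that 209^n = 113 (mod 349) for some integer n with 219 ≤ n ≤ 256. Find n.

227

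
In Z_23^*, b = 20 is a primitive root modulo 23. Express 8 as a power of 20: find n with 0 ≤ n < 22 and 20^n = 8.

Successive powers of 20 modulo 23:
  20^0=1  20^1=20  20^2=9  20^3=19  20^4=12  20^5=10
  20^6=16  20^7=21  20^8=6  20^9=5  20^10=8
So 20^10 ≡ 8 (mod 23), giving n = 10.

10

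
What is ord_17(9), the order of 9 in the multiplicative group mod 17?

8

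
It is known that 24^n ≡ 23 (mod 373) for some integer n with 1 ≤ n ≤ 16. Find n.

3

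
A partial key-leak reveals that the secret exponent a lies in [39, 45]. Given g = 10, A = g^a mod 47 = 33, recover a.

Compute 10^39 mod 47 = 23, then multiply by 10 repeatedly:
  10^39=23  10^40=42  10^41=44  10^42=17  10^43=29
  10^44=8  10^45=33
Found 33 at exponent 45.

45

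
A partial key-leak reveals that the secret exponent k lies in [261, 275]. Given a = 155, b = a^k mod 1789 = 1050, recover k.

261

Compute 155^261 mod 1789 = 1050, then multiply by 155 repeatedly:
  155^261=1050
Found 1050 at exponent 261.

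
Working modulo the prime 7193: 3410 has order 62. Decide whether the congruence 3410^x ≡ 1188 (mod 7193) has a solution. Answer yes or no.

yes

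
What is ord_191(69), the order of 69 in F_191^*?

The order of 69 must divide p − 1 = 190 = 2 · 5 · 19.
Divisors: 1, 2, 5, 10, 19, 38, 95, 190.
Check each in increasing order: 69^1 ≡ 69;  69^2 ≡ 177;  69^5 ≡ 154;  69^10 ≡ 32;  69^19 ≡ 1.
Smallest exponent giving 1 is 19.

19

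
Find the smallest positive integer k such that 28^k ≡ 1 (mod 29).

The order of 28 must divide p − 1 = 28 = 2^2 · 7.
Divisors: 1, 2, 4, 7, 14, 28.
Check each in increasing order: 28^1 ≡ 28;  28^2 ≡ 1.
Smallest exponent giving 1 is 2.

2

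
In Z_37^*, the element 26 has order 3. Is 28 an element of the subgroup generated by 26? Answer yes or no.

no

⟨26⟩ has order 3; its elements mod 37 are {1, 10, 26}.
28 is not in this set.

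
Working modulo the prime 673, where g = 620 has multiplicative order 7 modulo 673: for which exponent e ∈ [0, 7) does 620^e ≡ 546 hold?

6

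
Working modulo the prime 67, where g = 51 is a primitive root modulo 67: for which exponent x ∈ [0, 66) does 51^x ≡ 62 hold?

12

Baby-step giant-step with m = ceil(sqrt(66)) = 9.
Baby table (51^j mod 67 for j=0..8):
  0:1  1:51  2:55  3:58  4:10  5:41  6:14  7:44
  8:33
Giant step factor: 51^(-9) ≡ 42 (mod 67).
Scan 62·42^i mod 67 for i = 0, 1, …:
  i=0: 62   i=1: 58
Match at i=1, j=3: x = 1·9 + 3 = 12.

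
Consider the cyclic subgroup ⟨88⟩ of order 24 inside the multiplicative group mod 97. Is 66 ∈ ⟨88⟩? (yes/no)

⟨88⟩ has order 24; its elements mod 97 are {1, 4, 6, 9, 16, 22, 24, 33, 35, 36, 43, 47, 50, 54, 61, 62, 64, 73, 75, 81, 88, 91, 93, 96}.
66 is not in this set.

no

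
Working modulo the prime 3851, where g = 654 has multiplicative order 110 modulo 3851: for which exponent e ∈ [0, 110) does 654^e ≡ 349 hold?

Baby-step giant-step with m = ceil(sqrt(110)) = 11.
Baby table (654^j mod 3851 for j=0..10):
  0:1  1:654  2:255  3:1177  4:3409  5:3608  6:2820  7:3502
  8:2814  9:3429  10:1284
Giant step factor: 654^(-11) ≡ 53 (mod 3851).
Scan 349·53^i mod 3851 for i = 0, 1, …:
  i=0: 349   i=1: 3093   i=2: 2187   i=3: 381
  i=4: 938   i=5: 3502
Match at i=5, j=7: e = 5·11 + 7 = 62.

62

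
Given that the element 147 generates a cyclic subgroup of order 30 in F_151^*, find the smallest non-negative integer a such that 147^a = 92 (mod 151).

Successive powers of 147 modulo 151:
  147^0=1  147^1=147  147^2=16  147^3=87  147^4=105  147^5=33
  147^6=19  147^7=75  147^8=2  147^9=143  147^10=32  147^11=23
  147^12=59  147^13=66  147^14=38  147^15=150  147^16=4  147^17=135
  147^18=64  147^19=46  147^20=118  147^21=132  147^22=76  147^23=149
  147^24=8  147^25=119  147^26=128  147^27=92
So 147^27 ≡ 92 (mod 151), giving a = 27.

27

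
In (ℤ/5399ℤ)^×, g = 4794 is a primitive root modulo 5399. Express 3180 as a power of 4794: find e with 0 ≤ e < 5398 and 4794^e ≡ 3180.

Baby-step giant-step with m = ceil(sqrt(5398)) = 74.
Baby table (4794^j mod 5399 for j=0..73):
  0:1  1:4794  2:4292  3:259  4:5275  5:4833  6:2293  7:278
  8:4578  9:5396  10:1815  11:3321  12:4622  13:372  14:1698  15:3919
  16:4565  17:2463  18:9  19:5353  20:835  21:2331  22:4283  23:305
  24:4440  25:2502  26:3409  27:5372  28:138  29:2894  30:3805  31:3348
  32:4484  33:2877  34:3292  35:571  36:81  37:4985  38:2116  39:4782
  40:754  41:2745  42:2167  43:922  44:3686  45:5156  46:1242  47:4450
  48:1851  49:3137  50:2563  51:4297  52:2633  53:5139  54:729  55:1673
  56:2847  57:5245  58:1387  59:3109  60:3306  61:2899  62:780  63:3212
  64:380  65:2257  66:462  67:1238  68:1471  69:880  70:2101  71:3059
  72:1162  73:4259
Giant step factor: 4794^(-74) ≡ 4671 (mod 5399).
Scan 3180·4671^i mod 5399 for i = 0, 1, …:
  i=0: 3180   i=1: 1131   i=2: 2679   i=3: 4126
  i=4: 3515   i=5: 206   i=6: 1204   i=7: 3525
  i=8: 3724   i=9: 4625     …   i=28: 373
  i=29: 3805
Match at i=29, j=30: e = 29·74 + 30 = 2176.

2176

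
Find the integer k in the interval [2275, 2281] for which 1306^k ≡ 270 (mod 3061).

Compute 1306^2275 mod 3061 = 1654, then multiply by 1306 repeatedly:
  1306^2275=1654  1306^2276=2119  1306^2277=270
Found 270 at exponent 2277.

2277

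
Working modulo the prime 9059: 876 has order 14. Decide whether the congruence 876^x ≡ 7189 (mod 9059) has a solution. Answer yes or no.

no

7189 ∈ ⟨876⟩ iff 7189^14 ≡ 1 (mod 9059), since |⟨876⟩| = 14.
7189^14 mod 9059 = 7259.
Since 7259 ≠ 1, 7189 does not lie in the subgroup.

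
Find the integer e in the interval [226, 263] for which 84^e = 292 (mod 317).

Compute 84^226 mod 317 = 307, then multiply by 84 repeatedly:
  84^226=307  84^227=111  84^228=131  84^229=226  84^230=281
  84^231=146  84^232=218  84^233=243  84^234=124  84^235=272
  84^236=24  84^237=114  84^238=66  84^239=155  84^240=23
  84^241=30  84^242=301  84^243=241  84^244=273  84^245=108
  84^246=196  84^247=297  84^248=222  84^249=262  84^250=135
  84^251=245  84^252=292
Found 292 at exponent 252.

252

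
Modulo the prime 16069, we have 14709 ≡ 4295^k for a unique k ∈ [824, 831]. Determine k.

Compute 4295^824 mod 16069 = 14709, then multiply by 4295 repeatedly:
  4295^824=14709
Found 14709 at exponent 824.

824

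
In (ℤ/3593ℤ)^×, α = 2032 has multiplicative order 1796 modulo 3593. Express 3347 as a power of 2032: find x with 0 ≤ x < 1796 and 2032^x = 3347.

Baby-step giant-step with m = ceil(sqrt(1796)) = 43.
Baby table (2032^j mod 3593 for j=0..42):
  0:1  1:2032  2:667  3:783  4:2950  5:1276  6:2279  7:3144
  8:254  9:2329  10:547  11:1267  12:1956  13:734  14:393  15:930
  16:3435  17:2314  18:2404  19:2041  20:990  21:3193  22:2811  23:2675
  24:2984  25:2097  26:3399  27:1022  28:3543  29:2597  30:2580  31:373
  32:3406  33:874  34:1026  35:892  36:1672  37:2119  38:1394  39:1324
  40:2804  41:2823  42:1908
Giant step factor: 2032^(-43) ≡ 808 (mod 3593).
Scan 3347·808^i mod 3593 for i = 0, 1, …:
  i=0: 3347   i=1: 2440   i=2: 2556   i=3: 2866
  i=4: 1836   i=5: 3172   i=6: 1167   i=7: 1570
  i=8: 231   i=9: 3405   i=10: 2595   i=11: 2041
Match at i=11, j=19: x = 11·43 + 19 = 492.

492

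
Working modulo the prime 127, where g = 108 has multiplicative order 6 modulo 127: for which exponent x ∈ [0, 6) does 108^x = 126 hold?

3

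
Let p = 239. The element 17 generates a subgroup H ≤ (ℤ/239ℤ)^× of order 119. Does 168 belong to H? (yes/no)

no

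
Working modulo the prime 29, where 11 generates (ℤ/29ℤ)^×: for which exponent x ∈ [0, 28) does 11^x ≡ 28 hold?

14

Successive powers of 11 modulo 29:
  11^0=1  11^1=11  11^2=5  11^3=26  11^4=25  11^5=14
  11^6=9  11^7=12  11^8=16  11^9=2  11^10=22  11^11=10
  11^12=23  11^13=21  11^14=28
So 11^14 ≡ 28 (mod 29), giving x = 14.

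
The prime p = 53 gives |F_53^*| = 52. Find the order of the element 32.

52

The order of 32 must divide p − 1 = 52 = 2^2 · 13.
Divisors: 1, 2, 4, 13, 26, 52.
Check each in increasing order: 32^1 ≡ 32;  32^2 ≡ 17;  32^4 ≡ 24;  32^13 ≡ 30;  32^26 ≡ 52;  32^52 ≡ 1.
Smallest exponent giving 1 is 52.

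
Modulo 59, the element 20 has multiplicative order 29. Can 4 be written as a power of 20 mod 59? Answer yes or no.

4 ∈ ⟨20⟩ iff 4^29 ≡ 1 (mod 59), since |⟨20⟩| = 29.
4^29 mod 59 = 1.
Since 1 = 1, 4 lies in the subgroup.

yes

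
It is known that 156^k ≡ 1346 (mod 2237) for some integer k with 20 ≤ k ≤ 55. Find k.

Compute 156^20 mod 2237 = 1538, then multiply by 156 repeatedly:
  156^20=1538  156^21=569  156^22=1521  156^23=154  156^24=1654
  156^25=769  156^26=1403  156^27=1879  156^28=77  156^29=827
  156^30=1503  156^31=1820  156^32=2058  156^33=1157  156^34=1532
  156^35=1870  156^36=910  156^37=1029  156^38=1697  156^39=766
  156^40=935  156^41=455  156^42=1633  156^43=1967  156^44=383
  156^45=1586  156^46=1346
Found 1346 at exponent 46.

46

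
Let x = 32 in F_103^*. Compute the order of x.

51

The order of 32 must divide p − 1 = 102 = 2 · 3 · 17.
Divisors: 1, 2, 3, 6, 17, 34, 51, 102.
Check each in increasing order: 32^1 ≡ 32;  32^2 ≡ 97;  32^3 ≡ 14;  32^6 ≡ 93;  32^17 ≡ 46;  32^34 ≡ 56;  32^51 ≡ 1.
Smallest exponent giving 1 is 51.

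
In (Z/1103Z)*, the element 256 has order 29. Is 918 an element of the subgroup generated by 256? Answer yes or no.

yes

918 ∈ ⟨256⟩ iff 918^29 ≡ 1 (mod 1103), since |⟨256⟩| = 29.
918^29 mod 1103 = 1.
Since 1 = 1, 918 lies in the subgroup.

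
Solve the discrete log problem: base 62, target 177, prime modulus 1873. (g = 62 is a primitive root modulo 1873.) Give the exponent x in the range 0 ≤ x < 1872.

1125

Baby-step giant-step with m = ceil(sqrt(1872)) = 44.
Baby table (62^j mod 1873 for j=0..43):
  0:1  1:62  2:98  3:457  4:239  5:1707  6:946  7:589
  8:931  9:1532  10:1334  11:296  12:1495  13:913  14:416  15:1443
  16:1435  17:939  18:155  19:245  20:206  21:1534  22:1458  23:492
  24:536  25:1391  26:84  27:1462  28:740  29:928  30:1346  31:1040
  32:798  33:778  34:1411  35:1324  36:1549  37:515  38:89  39:1772
  40:1230  41:1340  42:668  43:210
Giant step factor: 62^(-44) ≡ 1626 (mod 1873).
Scan 177·1626^i mod 1873 for i = 0, 1, …:
  i=0: 177   i=1: 1233   i=2: 748   i=3: 671
  i=4: 960   i=5: 751   i=6: 1803   i=7: 433
  i=8: 1683   i=9: 105     …   i=24: 783
  i=25: 1391
Match at i=25, j=25: x = 25·44 + 25 = 1125.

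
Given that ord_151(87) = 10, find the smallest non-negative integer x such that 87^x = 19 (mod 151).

2

Successive powers of 87 modulo 151:
  87^0=1  87^1=87  87^2=19
So 87^2 ≡ 19 (mod 151), giving x = 2.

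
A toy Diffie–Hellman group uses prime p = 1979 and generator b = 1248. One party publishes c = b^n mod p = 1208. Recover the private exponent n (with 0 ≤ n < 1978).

Baby-step giant-step with m = ceil(sqrt(1978)) = 45.
Baby table (1248^j mod 1979 for j=0..44):
  0:1  1:1248  2:31  3:1087  4:961  5:54  6:106  7:1674
  8:1307  9:440  10:937  11:1766  12:1341  13:1313  14:12  15:1123
  16:372  17:1170  18:1637  19:648  20:1272  21:298  22:1831  23:1322
  24:1349  25:1402  26:260  27:1903  28:144  29:1602  30:506  31:187
  32:1833  33:1839  34:1411  35:1597  36:203  37:32  38:356  39:992
  40:1141  41:1067  42:1728  43:1413  44:135
Giant step factor: 1248^(-45) ≡ 1165 (mod 1979).
Scan 1208·1165^i mod 1979 for i = 0, 1, …:
  i=0: 1208   i=1: 251   i=2: 1502   i=3: 394
  i=4: 1861   i=5: 1060   i=6: 4   i=7: 702
  i=8: 503   i=9: 211     …   i=22: 1737
  i=23: 1067
Match at i=23, j=41: n = 23·45 + 41 = 1076.

1076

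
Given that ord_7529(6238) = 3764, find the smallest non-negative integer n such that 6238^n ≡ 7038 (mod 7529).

2563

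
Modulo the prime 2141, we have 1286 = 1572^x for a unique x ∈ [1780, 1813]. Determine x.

1807

Compute 1572^1780 mod 2141 = 788, then multiply by 1572 repeatedly:
  1572^1780=788  1572^1781=1238  1572^1782=2108  1572^1783=1649  1572^1784=1618
  1572^1785=2129  1572^1786=405  1572^1787=783  1572^1788=1942  1572^1789=1899
  1572^1790=674  1572^1791=1874  1572^1792=2053  1572^1793=829  1572^1794=1460
  1572^1795=2109  1572^1796=1080  1572^1797=2088  1572^1798=183  1572^1799=782
  1572^1800=370  1572^1801=1429  1572^1802=479  1572^1803=1497  1572^1804=325
  1572^1805=1342  1572^1806=739  1572^1807=1286
Found 1286 at exponent 1807.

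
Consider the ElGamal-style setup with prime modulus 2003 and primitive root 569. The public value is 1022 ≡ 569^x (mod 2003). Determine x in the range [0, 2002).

1312

Baby-step giant-step with m = ceil(sqrt(2002)) = 45.
Baby table (569^j mod 2003 for j=0..44):
  0:1  1:569  2:1278  3:93  4:839  5:677  6:637  7:1913
  8:868  9:1154  10:1645  11:604  12:1163  13:757  14:88  15:2000
  16:296  17:172  18:1724  19:1489  20:1975  21:92  22:270  23:1402
  24:544  25:1074  26:191  27:517  28:1735  29:1739  30:9  31:1115
  32:1487  33:837  34:1542  35:84  36:1727  37:1193  38:1803  39:371
  40:784  41:1430  42:452  43:804  44:792
Giant step factor: 569^(-45) ≡ 816 (mod 2003).
Scan 1022·816^i mod 2003 for i = 0, 1, …:
  i=0: 1022   i=1: 704   i=2: 1606   i=3: 534
  i=4: 1093   i=5: 553   i=6: 573   i=7: 869
  i=8: 42   i=9: 221     …   i=28: 427
  i=29: 1913
Match at i=29, j=7: x = 29·45 + 7 = 1312.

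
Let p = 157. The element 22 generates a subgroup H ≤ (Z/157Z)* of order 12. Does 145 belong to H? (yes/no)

yes

145 ∈ ⟨22⟩ iff 145^12 ≡ 1 (mod 157), since |⟨22⟩| = 12.
145^12 mod 157 = 1.
Since 1 = 1, 145 lies in the subgroup.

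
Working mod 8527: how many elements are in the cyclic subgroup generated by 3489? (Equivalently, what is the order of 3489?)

1421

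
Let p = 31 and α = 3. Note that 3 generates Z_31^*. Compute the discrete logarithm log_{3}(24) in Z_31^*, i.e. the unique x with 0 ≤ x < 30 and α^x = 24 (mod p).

13

Successive powers of 3 modulo 31:
  3^0=1  3^1=3  3^2=9  3^3=27  3^4=19  3^5=26
  3^6=16  3^7=17  3^8=20  3^9=29  3^10=25  3^11=13
  3^12=8  3^13=24
So 3^13 ≡ 24 (mod 31), giving x = 13.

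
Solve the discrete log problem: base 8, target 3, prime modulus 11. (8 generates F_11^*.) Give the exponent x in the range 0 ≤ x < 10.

6

Successive powers of 8 modulo 11:
  8^0=1  8^1=8  8^2=9  8^3=6  8^4=4  8^5=10
  8^6=3
So 8^6 ≡ 3 (mod 11), giving x = 6.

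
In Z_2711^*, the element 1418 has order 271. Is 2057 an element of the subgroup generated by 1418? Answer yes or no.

no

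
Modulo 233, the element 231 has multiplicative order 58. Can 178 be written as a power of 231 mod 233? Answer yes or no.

no

178 ∈ ⟨231⟩ iff 178^58 ≡ 1 (mod 233), since |⟨231⟩| = 58.
178^58 mod 233 = 232.
Since 232 ≠ 1, 178 does not lie in the subgroup.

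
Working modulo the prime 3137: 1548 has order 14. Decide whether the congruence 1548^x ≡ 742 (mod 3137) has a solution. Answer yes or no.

yes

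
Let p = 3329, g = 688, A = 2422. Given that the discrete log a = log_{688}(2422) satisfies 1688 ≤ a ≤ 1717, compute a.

1711

Compute 688^1688 mod 3329 = 2223, then multiply by 688 repeatedly:
  688^1688=2223  688^1689=1413  688^1690=76  688^1691=2353  688^1692=970
  688^1693=1560  688^1694=1342  688^1695=1163  688^1696=1184  688^1697=2316
  688^1698=2146  688^1699=1701  688^1700=1809  688^1701=2875  688^1702=574
  688^1703=2090  688^1704=3121  688^1705=43  688^1706=2952  688^1707=286
  688^1708=357  688^1709=2599  688^1710=439  688^1711=2422
Found 2422 at exponent 1711.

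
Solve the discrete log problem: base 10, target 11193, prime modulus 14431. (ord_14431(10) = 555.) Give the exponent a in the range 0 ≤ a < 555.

Baby-step giant-step with m = ceil(sqrt(555)) = 24.
Baby table (10^j mod 14431 for j=0..23):
  0:1  1:10  2:100  3:1000  4:10000  5:13414  6:4261  7:13748
  8:7601  9:3855  10:9688  11:10294  12:1923  13:4799  14:4697  15:3677
  16:7908  17:6925  18:11526  19:14243  20:12551  21:10062  22:14034  23:10461
Giant step factor: 10^(-24) ≡ 11985 (mod 14431).
Scan 11193·11985^i mod 14431 for i = 0, 1, …:
  i=0: 11193   i=1: 11960   i=2: 11908   i=3: 9221
  i=4: 1087   i=5: 10933   i=6: 12956   i=7: 100
Match at i=7, j=2: a = 7·24 + 2 = 170.

170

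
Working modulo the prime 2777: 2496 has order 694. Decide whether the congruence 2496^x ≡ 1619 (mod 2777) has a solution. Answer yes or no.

1619 ∈ ⟨2496⟩ iff 1619^694 ≡ 1 (mod 2777), since |⟨2496⟩| = 694.
1619^694 mod 2777 = 2587.
Since 2587 ≠ 1, 1619 does not lie in the subgroup.

no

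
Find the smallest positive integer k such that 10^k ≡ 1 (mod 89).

44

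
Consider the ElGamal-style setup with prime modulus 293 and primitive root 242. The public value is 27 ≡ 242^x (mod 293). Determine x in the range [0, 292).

Baby-step giant-step with m = ceil(sqrt(292)) = 18.
Baby table (242^j mod 293 for j=0..17):
  0:1  1:242  2:257  3:78  4:124  5:122  6:224  7:3
  8:140  9:185  10:234  11:79  12:73  13:86  14:9  15:127
  16:262  17:116
Giant step factor: 242^(-18) ≡ 68 (mod 293).
Scan 27·68^i mod 293 for i = 0, 1, …:
  i=0: 27   i=1: 78
Match at i=1, j=3: x = 1·18 + 3 = 21.

21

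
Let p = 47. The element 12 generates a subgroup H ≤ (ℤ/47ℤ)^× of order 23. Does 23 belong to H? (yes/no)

no

23 ∈ ⟨12⟩ iff 23^23 ≡ 1 (mod 47), since |⟨12⟩| = 23.
23^23 mod 47 = 46.
Since 46 ≠ 1, 23 does not lie in the subgroup.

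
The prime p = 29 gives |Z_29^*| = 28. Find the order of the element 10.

The order of 10 must divide p − 1 = 28 = 2^2 · 7.
Divisors: 1, 2, 4, 7, 14, 28.
Check each in increasing order: 10^1 ≡ 10;  10^2 ≡ 13;  10^4 ≡ 24;  10^7 ≡ 17;  10^14 ≡ 28;  10^28 ≡ 1.
Smallest exponent giving 1 is 28.

28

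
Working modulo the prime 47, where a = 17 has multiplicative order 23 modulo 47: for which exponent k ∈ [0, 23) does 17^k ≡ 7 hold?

2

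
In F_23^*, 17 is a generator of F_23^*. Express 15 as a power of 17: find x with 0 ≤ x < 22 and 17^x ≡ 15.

Successive powers of 17 modulo 23:
  17^0=1  17^1=17  17^2=13  17^3=14  17^4=8  17^5=21
  17^6=12  17^7=20  17^8=18  17^9=7  17^10=4  17^11=22
  17^12=6  17^13=10  17^14=9  17^15=15
So 17^15 ≡ 15 (mod 23), giving x = 15.

15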